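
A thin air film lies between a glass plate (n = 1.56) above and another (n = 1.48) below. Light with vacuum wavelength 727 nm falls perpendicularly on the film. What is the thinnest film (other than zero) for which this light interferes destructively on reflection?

364 nm

At the upper boundary (n = 1.56 to n = 1.0) the reflected ray undergoes no phase shift.
At the lower boundary (n = 1.0 to n = 1.48) the reflected ray undergoes a half-wave phase shift.
Exactly one π shift → a net half-wave offset.
So the condition for destructive reflection is 2 n t = m λ.
Minimum nonzero at m = 1: t = λ / (2 n) = 727 / (2 × 1.0) = 364 nm.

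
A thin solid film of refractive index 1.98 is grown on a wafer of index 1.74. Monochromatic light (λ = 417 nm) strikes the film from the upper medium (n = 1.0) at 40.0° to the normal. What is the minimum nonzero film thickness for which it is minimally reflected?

Ray reflecting at the top interface goes from n = 1.0 toward n = 1.98: a half-wave phase shift.
Ray reflecting at the bottom interface goes from n = 1.98 toward n = 1.74: no phase shift.
Net: one phase inversion between the two reflected rays.
With one net inversion, destructive interference in reflection requires 2 n t cos θ_r = m λ.
Snell's law: 1.0 sin 40.0° = 1.98 sin θ_r → sin θ_r = 0.325, cos θ_r = 0.946.
Minimum nonzero at m = 1: t = λ / (2 n cos θ_r) = 417 / (2 × 1.98 × 0.946) = 111 nm.

111 nm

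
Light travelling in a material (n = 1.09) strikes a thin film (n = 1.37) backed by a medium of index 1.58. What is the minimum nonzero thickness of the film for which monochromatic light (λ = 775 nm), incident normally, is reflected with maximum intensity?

Top surface (1.09 → 1.37): reflection off a higher-index medium gives a half-wave phase shift.
Ray reflecting at the bottom interface goes from n = 1.37 toward n = 1.58: a half-wave phase shift.
The two reflections carry the same phase change, so no net offset.
So the condition for constructive reflection is 2 n t = m λ.
Minimum nonzero at m = 1: t = λ / (2 n) = 775 / (2 × 1.37) = 283 nm.

283 nm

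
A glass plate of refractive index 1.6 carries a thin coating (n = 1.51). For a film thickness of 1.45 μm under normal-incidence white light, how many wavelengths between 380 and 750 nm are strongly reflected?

6

Top surface (1.0 → 1.51): reflection off a higher-index medium gives a half-wave phase shift.
Bottom surface (1.51 → 1.6): reflection off a higher-index medium gives a half-wave phase shift.
Net: no relative phase inversion (both shifts match).
For maximum reflection here: 2 n t = m λ.
λ = 2 n t / m = 4379 / m nm.
m=5: 876 nm (IR); m=6: 730 nm (visible); m=7: 626 nm (visible); m=8: 547 nm (visible); m=9: 487 nm (visible); m=10: 438 nm (visible); m=11: 398 nm (visible); m=12: 365 nm (UV).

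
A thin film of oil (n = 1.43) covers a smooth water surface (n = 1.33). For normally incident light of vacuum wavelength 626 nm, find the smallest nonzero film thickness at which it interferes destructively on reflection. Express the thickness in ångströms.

At the upper boundary (n = 1.0 to n = 1.43) the reflected ray undergoes a half-wave phase shift.
Bottom surface (1.43 → 1.33): reflection off a lower-index medium gives no phase shift.
The two reflections differ by half a wavelength.
For minimum reflection here: 2 n t = m λ.
Minimum nonzero at m = 1: t = λ / (2 n) = 626 / (2 × 1.43) = 219 nm.

2189 Å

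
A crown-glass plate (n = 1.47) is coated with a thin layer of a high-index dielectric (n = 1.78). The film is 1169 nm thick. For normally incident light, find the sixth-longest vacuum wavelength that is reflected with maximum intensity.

At the upper boundary (n = 1.0 to n = 1.78) the reflected ray undergoes a half-wave phase shift.
Bottom surface (1.78 → 1.47): reflection off a lower-index medium gives no phase shift.
Exactly one π shift → a net half-wave offset.
For maximum reflection here: 2 n t = (m + ½) λ.
λ = 2 n t / (m + ½). The sixth-longest wavelength is m = 5: λ = 2 × 1.78 × 1169 / 5.50 = 757 nm.

757 nm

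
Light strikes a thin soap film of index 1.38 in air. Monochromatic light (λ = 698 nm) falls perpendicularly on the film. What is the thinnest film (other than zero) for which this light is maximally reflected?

Ray reflecting at the top interface goes from n = 1.0 toward n = 1.38: a half-wave phase shift.
At the lower boundary (n = 1.38 to n = 1.0) the reflected ray undergoes no phase shift.
The two reflections differ by half a wavelength.
So the condition for constructive reflection is 2 n t = (m + ½) λ.
Minimum at m = 0: t = λ / (4 n) = 698 / (4 × 1.38) = 126 nm.

126 nm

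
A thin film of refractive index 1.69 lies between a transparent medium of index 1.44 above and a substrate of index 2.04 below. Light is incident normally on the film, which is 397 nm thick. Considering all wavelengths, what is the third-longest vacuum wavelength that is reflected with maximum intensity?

447 nm

At the upper boundary (n = 1.44 to n = 1.69) the reflected ray undergoes a half-wave phase shift.
Ray reflecting at the bottom interface goes from n = 1.69 toward n = 2.04: a half-wave phase shift.
The two reflections carry the same phase change, so no net offset.
For bright reflection here: 2 n t = m λ.
λ = 2 n t / m. The third-longest wavelength is m = 3: λ = 2 × 1.69 × 397 / 3.00 = 447 nm.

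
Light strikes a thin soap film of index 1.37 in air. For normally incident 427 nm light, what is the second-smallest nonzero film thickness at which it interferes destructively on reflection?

Ray reflecting at the top interface goes from n = 1.0 toward n = 1.37: a half-wave phase shift.
Ray reflecting at the bottom interface goes from n = 1.37 toward n = 1.0: no phase shift.
The two reflections differ by half a wavelength.
With one net inversion, destructive interference in reflection requires 2 n t = m λ.
The second-smallest nonzero thickness corresponds to m = 2: t = m λ / (2 n) = 2.00 × 427 / (2 × 1.37) = 312 nm.

312 nm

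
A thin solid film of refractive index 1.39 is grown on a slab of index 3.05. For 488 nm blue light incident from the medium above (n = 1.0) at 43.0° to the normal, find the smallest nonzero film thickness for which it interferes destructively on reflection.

At the upper boundary (n = 1.0 to n = 1.39) the reflected ray undergoes a half-wave phase shift.
Bottom surface (1.39 → 3.05): reflection off a higher-index medium gives a half-wave phase shift.
The two reflections carry the same phase change, so no net offset.
So the condition for destructive reflection is 2 n t cos θ_r = (m + ½) λ.
Snell's law: 1.0 sin 43.0° = 1.39 sin θ_r → sin θ_r = 0.491, cos θ_r = 0.871.
Minimum at m = 0: t = λ / (4 n cos θ_r) = 488 / (4 × 1.39 × 0.871) = 101 nm.

101 nm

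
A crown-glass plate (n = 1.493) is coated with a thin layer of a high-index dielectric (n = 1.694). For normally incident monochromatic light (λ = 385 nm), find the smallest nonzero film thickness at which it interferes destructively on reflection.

114 nm

Top surface (1.0 → 1.694): reflection off a higher-index medium gives a half-wave phase shift.
Bottom surface (1.694 → 1.493): reflection off a lower-index medium gives no phase shift.
Exactly one π shift → a net half-wave offset.
With one net inversion, destructive interference in reflection requires 2 n t = m λ.
Minimum nonzero at m = 1: t = λ / (2 n) = 385 / (2 × 1.694) = 114 nm.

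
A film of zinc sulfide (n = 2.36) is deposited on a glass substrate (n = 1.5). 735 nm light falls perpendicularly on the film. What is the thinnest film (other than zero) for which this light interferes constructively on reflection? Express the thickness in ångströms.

779 Å

At the upper boundary (n = 1.0 to n = 2.36) the reflected ray undergoes a half-wave phase shift.
At the lower boundary (n = 2.36 to n = 1.5) the reflected ray undergoes no phase shift.
Net: one phase inversion between the two reflected rays.
With one net inversion, constructive interference in reflection requires 2 n t = (m + ½) λ.
Minimum at m = 0: t = λ / (4 n) = 735 / (4 × 2.36) = 77.9 nm.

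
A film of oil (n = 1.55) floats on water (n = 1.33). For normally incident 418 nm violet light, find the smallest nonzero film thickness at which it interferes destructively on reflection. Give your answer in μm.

At the upper boundary (n = 1.0 to n = 1.55) the reflected ray undergoes a half-wave phase shift.
At the lower boundary (n = 1.55 to n = 1.33) the reflected ray undergoes no phase shift.
Exactly one π shift → a net half-wave offset.
For minimum reflection here: 2 n t = m λ.
Minimum nonzero at m = 1: t = λ / (2 n) = 418 / (2 × 1.55) = 135 nm.

0.135 μm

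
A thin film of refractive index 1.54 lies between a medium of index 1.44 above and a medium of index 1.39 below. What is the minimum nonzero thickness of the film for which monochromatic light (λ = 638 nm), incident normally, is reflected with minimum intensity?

Ray reflecting at the top interface goes from n = 1.44 toward n = 1.54: a half-wave phase shift.
At the lower boundary (n = 1.54 to n = 1.39) the reflected ray undergoes no phase shift.
Net: one phase inversion between the two reflected rays.
With one net inversion, destructive interference in reflection requires 2 n t = m λ.
Minimum nonzero at m = 1: t = λ / (2 n) = 638 / (2 × 1.54) = 207 nm.

207 nm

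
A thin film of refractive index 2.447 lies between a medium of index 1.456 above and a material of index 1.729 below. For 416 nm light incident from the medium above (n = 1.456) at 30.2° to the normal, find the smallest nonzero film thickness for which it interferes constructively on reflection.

Top surface (1.456 → 2.447): reflection off a higher-index medium gives a half-wave phase shift.
Ray reflecting at the bottom interface goes from n = 2.447 toward n = 1.729: no phase shift.
Net: one phase inversion between the two reflected rays.
With one net inversion, constructive interference in reflection requires 2 n t cos θ_r = (m + ½) λ.
Snell's law: 1.456 sin 30.2° = 2.447 sin θ_r → sin θ_r = 0.299, cos θ_r = 0.954.
Minimum at m = 0: t = λ / (4 n cos θ_r) = 416 / (4 × 2.447 × 0.954) = 44.5 nm.

44.5 nm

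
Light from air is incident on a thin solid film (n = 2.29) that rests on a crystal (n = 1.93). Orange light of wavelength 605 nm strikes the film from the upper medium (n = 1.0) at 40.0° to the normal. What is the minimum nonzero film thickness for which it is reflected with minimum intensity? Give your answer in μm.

At the upper boundary (n = 1.0 to n = 2.29) the reflected ray undergoes a half-wave phase shift.
At the lower boundary (n = 2.29 to n = 1.93) the reflected ray undergoes no phase shift.
Net: one phase inversion between the two reflected rays.
So the condition for destructive reflection is 2 n t cos θ_r = m λ.
Snell's law: 1.0 sin 40.0° = 2.29 sin θ_r → sin θ_r = 0.281, cos θ_r = 0.960.
Minimum nonzero at m = 1: t = λ / (2 n cos θ_r) = 605 / (2 × 2.29 × 0.960) = 138 nm.

0.138 μm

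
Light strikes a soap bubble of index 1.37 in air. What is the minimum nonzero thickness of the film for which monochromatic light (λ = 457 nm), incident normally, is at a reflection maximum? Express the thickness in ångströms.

Top surface (1.0 → 1.37): reflection off a higher-index medium gives a half-wave phase shift.
Bottom surface (1.37 → 1.0): reflection off a lower-index medium gives no phase shift.
Exactly one π shift → a net half-wave offset.
So the condition for constructive reflection is 2 n t = (m + ½) λ.
Minimum at m = 0: t = λ / (4 n) = 457 / (4 × 1.37) = 83.4 nm.

834 Å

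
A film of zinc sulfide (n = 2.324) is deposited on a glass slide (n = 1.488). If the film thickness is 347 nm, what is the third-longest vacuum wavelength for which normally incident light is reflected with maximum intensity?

Top surface (1.0 → 2.324): reflection off a higher-index medium gives a half-wave phase shift.
Ray reflecting at the bottom interface goes from n = 2.324 toward n = 1.488: no phase shift.
The two reflections differ by half a wavelength.
So the condition for constructive reflection is 2 n t = (m + ½) λ.
λ = 2 n t / (m + ½). The third-longest wavelength is m = 2: λ = 2 × 2.324 × 347 / 2.50 = 645 nm.

645 nm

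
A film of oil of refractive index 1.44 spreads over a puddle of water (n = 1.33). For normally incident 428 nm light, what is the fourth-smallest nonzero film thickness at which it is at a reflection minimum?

594 nm

Ray reflecting at the top interface goes from n = 1.0 toward n = 1.44: a half-wave phase shift.
At the lower boundary (n = 1.44 to n = 1.33) the reflected ray undergoes no phase shift.
Exactly one π shift → a net half-wave offset.
For dark reflection here: 2 n t = m λ.
The fourth-smallest nonzero thickness corresponds to m = 4: t = m λ / (2 n) = 4.00 × 428 / (2 × 1.44) = 594 nm.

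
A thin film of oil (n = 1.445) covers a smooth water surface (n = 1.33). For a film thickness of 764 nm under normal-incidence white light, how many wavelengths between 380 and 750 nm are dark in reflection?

Ray reflecting at the top interface goes from n = 1.0 toward n = 1.445: a half-wave phase shift.
Ray reflecting at the bottom interface goes from n = 1.445 toward n = 1.33: no phase shift.
Exactly one π shift → a net half-wave offset.
For minimum reflection here: 2 n t = m λ.
λ = 2 n t / m = 2208 / m nm.
m=2: 1104 nm (IR); m=3: 736 nm (visible); m=4: 552 nm (visible); m=5: 442 nm (visible); m=6: 368 nm (UV).

3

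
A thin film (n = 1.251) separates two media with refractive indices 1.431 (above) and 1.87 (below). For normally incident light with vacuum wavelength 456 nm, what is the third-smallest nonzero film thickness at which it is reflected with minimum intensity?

Top surface (1.431 → 1.251): reflection off a lower-index medium gives no phase shift.
Bottom surface (1.251 → 1.87): reflection off a higher-index medium gives a half-wave phase shift.
The two reflections differ by half a wavelength.
So the condition for destructive reflection is 2 n t = m λ.
The third-smallest nonzero thickness corresponds to m = 3: t = m λ / (2 n) = 3.00 × 456 / (2 × 1.251) = 547 nm.

547 nm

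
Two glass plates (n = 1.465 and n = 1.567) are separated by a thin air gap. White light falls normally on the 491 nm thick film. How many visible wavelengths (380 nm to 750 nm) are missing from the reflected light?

At the upper boundary (n = 1.465 to n = 1.0) the reflected ray undergoes no phase shift.
Ray reflecting at the bottom interface goes from n = 1.0 toward n = 1.567: a half-wave phase shift.
The two reflections differ by half a wavelength.
For minimum reflection here: 2 n t = m λ.
λ = 2 n t / m = 982 / m nm.
m=1: 982 nm (IR); m=2: 491 nm (visible); m=3: 327 nm (UV).

1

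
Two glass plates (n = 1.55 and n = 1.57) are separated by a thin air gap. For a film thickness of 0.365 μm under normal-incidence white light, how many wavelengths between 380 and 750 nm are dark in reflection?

1

Top surface (1.55 → 1.0): reflection off a lower-index medium gives no phase shift.
At the lower boundary (n = 1.0 to n = 1.57) the reflected ray undergoes a half-wave phase shift.
Exactly one π shift → a net half-wave offset.
So the condition for destructive reflection is 2 n t = m λ.
λ = 2 n t / m = 730 / m nm.
m=1: 730 nm (visible); m=2: 365 nm (UV).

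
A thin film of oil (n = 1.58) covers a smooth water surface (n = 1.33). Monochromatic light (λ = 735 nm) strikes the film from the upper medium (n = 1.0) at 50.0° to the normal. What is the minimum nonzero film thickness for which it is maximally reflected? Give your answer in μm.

0.133 μm

At the upper boundary (n = 1.0 to n = 1.58) the reflected ray undergoes a half-wave phase shift.
Bottom surface (1.58 → 1.33): reflection off a lower-index medium gives no phase shift.
Exactly one π shift → a net half-wave offset.
For maximum reflection here: 2 n t cos θ_r = (m + ½) λ.
Snell's law: 1.0 sin 50.0° = 1.58 sin θ_r → sin θ_r = 0.485, cos θ_r = 0.875.
Minimum at m = 0: t = λ / (4 n cos θ_r) = 735 / (4 × 1.58 × 0.875) = 133 nm.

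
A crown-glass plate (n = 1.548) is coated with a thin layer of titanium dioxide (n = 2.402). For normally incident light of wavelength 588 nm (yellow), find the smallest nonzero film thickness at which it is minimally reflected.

Ray reflecting at the top interface goes from n = 1.0 toward n = 2.402: a half-wave phase shift.
Bottom surface (2.402 → 1.548): reflection off a lower-index medium gives no phase shift.
Net: one phase inversion between the two reflected rays.
With one net inversion, destructive interference in reflection requires 2 n t = m λ.
Minimum nonzero at m = 1: t = λ / (2 n) = 588 / (2 × 2.402) = 122 nm.

122 nm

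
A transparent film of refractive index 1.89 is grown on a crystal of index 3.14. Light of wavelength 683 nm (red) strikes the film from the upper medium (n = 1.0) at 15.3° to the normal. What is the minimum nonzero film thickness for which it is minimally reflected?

91.2 nm

Ray reflecting at the top interface goes from n = 1.0 toward n = 1.89: a half-wave phase shift.
Ray reflecting at the bottom interface goes from n = 1.89 toward n = 3.14: a half-wave phase shift.
The two reflections carry the same phase change, so no net offset.
With no net inversion, destructive interference in reflection requires 2 n t cos θ_r = (m + ½) λ.
Snell's law: 1.0 sin 15.3° = 1.89 sin θ_r → sin θ_r = 0.140, cos θ_r = 0.990.
Minimum at m = 0: t = λ / (4 n cos θ_r) = 683 / (4 × 1.89 × 0.990) = 91.2 nm.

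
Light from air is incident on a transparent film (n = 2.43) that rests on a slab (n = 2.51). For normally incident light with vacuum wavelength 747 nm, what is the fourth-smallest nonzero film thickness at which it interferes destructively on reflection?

538 nm

Ray reflecting at the top interface goes from n = 1.0 toward n = 2.43: a half-wave phase shift.
Bottom surface (2.43 → 2.51): reflection off a higher-index medium gives a half-wave phase shift.
Net: no relative phase inversion (both shifts match).
For weak reflection here: 2 n t = (m + ½) λ.
The fourth-smallest nonzero thickness corresponds to m = 3: t = (m + ½) λ / (2 n) = 3.50 × 747 / (2 × 2.43) = 538 nm.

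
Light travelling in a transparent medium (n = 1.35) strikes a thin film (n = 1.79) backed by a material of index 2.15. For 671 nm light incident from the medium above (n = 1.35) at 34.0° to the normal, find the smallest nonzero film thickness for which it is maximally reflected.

At the upper boundary (n = 1.35 to n = 1.79) the reflected ray undergoes a half-wave phase shift.
At the lower boundary (n = 1.79 to n = 2.15) the reflected ray undergoes a half-wave phase shift.
Zero or two π shifts → no net half-wave offset.
For strong reflection here: 2 n t cos θ_r = m λ.
Snell's law: 1.35 sin 34.0° = 1.79 sin θ_r → sin θ_r = 0.422, cos θ_r = 0.907.
Minimum nonzero at m = 1: t = λ / (2 n cos θ_r) = 671 / (2 × 1.79 × 0.907) = 207 nm.

207 nm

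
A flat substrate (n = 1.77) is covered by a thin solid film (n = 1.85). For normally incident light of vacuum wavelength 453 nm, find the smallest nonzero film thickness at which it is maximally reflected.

Ray reflecting at the top interface goes from n = 1.0 toward n = 1.85: a half-wave phase shift.
Ray reflecting at the bottom interface goes from n = 1.85 toward n = 1.77: no phase shift.
Exactly one π shift → a net half-wave offset.
So the condition for constructive reflection is 2 n t = (m + ½) λ.
Minimum at m = 0: t = λ / (4 n) = 453 / (4 × 1.85) = 61.2 nm.

61.2 nm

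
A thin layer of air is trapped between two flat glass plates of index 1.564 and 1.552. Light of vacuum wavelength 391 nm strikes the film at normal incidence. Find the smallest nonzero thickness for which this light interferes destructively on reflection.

Top surface (1.564 → 1.0): reflection off a lower-index medium gives no phase shift.
At the lower boundary (n = 1.0 to n = 1.552) the reflected ray undergoes a half-wave phase shift.
Exactly one π shift → a net half-wave offset.
With one net inversion, destructive interference in reflection requires 2 n t = m λ.
The smallest nonzero thickness corresponds to m = 1: t = m λ / (2 n) = 1.00 × 391 / (2 × 1.0) = 196 nm.

196 nm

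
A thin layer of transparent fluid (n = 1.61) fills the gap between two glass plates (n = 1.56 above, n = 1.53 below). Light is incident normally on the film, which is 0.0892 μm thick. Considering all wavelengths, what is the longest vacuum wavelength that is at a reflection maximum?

Ray reflecting at the top interface goes from n = 1.56 toward n = 1.61: a half-wave phase shift.
At the lower boundary (n = 1.61 to n = 1.53) the reflected ray undergoes no phase shift.
Exactly one π shift → a net half-wave offset.
For bright reflection here: 2 n t = (m + ½) λ.
λ = 2 n t / (m + ½). The longest wavelength is m = 0: λ = 2 × 1.61 × 89.2 / 0.500 = 574 nm.

574 nm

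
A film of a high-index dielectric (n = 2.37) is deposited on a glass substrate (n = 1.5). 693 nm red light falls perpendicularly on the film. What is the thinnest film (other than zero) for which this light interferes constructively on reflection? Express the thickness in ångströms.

731 Å

Top surface (1.0 → 2.37): reflection off a higher-index medium gives a half-wave phase shift.
At the lower boundary (n = 2.37 to n = 1.5) the reflected ray undergoes no phase shift.
Net: one phase inversion between the two reflected rays.
With one net inversion, constructive interference in reflection requires 2 n t = (m + ½) λ.
Minimum at m = 0: t = λ / (4 n) = 693 / (4 × 2.37) = 73.1 nm.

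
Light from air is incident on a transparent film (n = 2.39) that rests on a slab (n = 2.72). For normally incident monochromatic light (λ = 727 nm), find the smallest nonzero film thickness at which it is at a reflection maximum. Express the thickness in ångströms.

1521 Å

At the upper boundary (n = 1.0 to n = 2.39) the reflected ray undergoes a half-wave phase shift.
At the lower boundary (n = 2.39 to n = 2.72) the reflected ray undergoes a half-wave phase shift.
The two reflections carry the same phase change, so no net offset.
So the condition for constructive reflection is 2 n t = m λ.
Minimum nonzero at m = 1: t = λ / (2 n) = 727 / (2 × 2.39) = 152 nm.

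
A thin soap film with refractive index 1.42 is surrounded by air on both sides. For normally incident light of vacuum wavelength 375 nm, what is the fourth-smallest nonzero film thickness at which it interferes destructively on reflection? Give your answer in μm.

At the upper boundary (n = 1.0 to n = 1.42) the reflected ray undergoes a half-wave phase shift.
At the lower boundary (n = 1.42 to n = 1.0) the reflected ray undergoes no phase shift.
Net: one phase inversion between the two reflected rays.
For dark reflection here: 2 n t = m λ.
The fourth-smallest nonzero thickness corresponds to m = 4: t = m λ / (2 n) = 4.00 × 375 / (2 × 1.42) = 528 nm.

0.528 μm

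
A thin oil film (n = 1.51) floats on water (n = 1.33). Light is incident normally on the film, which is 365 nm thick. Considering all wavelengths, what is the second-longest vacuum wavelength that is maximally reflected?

735 nm

Top surface (1.0 → 1.51): reflection off a higher-index medium gives a half-wave phase shift.
Ray reflecting at the bottom interface goes from n = 1.51 toward n = 1.33: no phase shift.
Exactly one π shift → a net half-wave offset.
With one net inversion, constructive interference in reflection requires 2 n t = (m + ½) λ.
λ = 2 n t / (m + ½). The second-longest wavelength is m = 1: λ = 2 × 1.51 × 365 / 1.50 = 735 nm.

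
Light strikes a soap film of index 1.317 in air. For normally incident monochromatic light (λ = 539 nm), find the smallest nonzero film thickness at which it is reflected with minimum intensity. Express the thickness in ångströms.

Ray reflecting at the top interface goes from n = 1.0 toward n = 1.317: a half-wave phase shift.
At the lower boundary (n = 1.317 to n = 1.0) the reflected ray undergoes no phase shift.
The two reflections differ by half a wavelength.
So the condition for destructive reflection is 2 n t = m λ.
Minimum nonzero at m = 1: t = λ / (2 n) = 539 / (2 × 1.317) = 205 nm.

2046 Å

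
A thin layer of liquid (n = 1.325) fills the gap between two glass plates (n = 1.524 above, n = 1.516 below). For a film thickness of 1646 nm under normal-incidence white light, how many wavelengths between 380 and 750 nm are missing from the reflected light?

6

Ray reflecting at the top interface goes from n = 1.524 toward n = 1.325: no phase shift.
Bottom surface (1.325 → 1.516): reflection off a higher-index medium gives a half-wave phase shift.
The two reflections differ by half a wavelength.
For minimum reflection here: 2 n t = m λ.
λ = 2 n t / m = 4362 / m nm.
m=5: 872 nm (IR); m=6: 727 nm (visible); m=7: 623 nm (visible); m=8: 545 nm (visible); m=9: 485 nm (visible); m=10: 436 nm (visible); m=11: 397 nm (visible); m=12: 363 nm (UV).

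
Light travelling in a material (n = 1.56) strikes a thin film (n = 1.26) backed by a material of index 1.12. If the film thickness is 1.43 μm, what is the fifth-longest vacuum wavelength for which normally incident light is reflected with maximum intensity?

721 nm

At the upper boundary (n = 1.56 to n = 1.26) the reflected ray undergoes no phase shift.
Ray reflecting at the bottom interface goes from n = 1.26 toward n = 1.12: no phase shift.
Zero or two π shifts → no net half-wave offset.
With no net inversion, constructive interference in reflection requires 2 n t = m λ.
λ = 2 n t / m. The fifth-longest wavelength is m = 5: λ = 2 × 1.26 × 1430 / 5.00 = 721 nm.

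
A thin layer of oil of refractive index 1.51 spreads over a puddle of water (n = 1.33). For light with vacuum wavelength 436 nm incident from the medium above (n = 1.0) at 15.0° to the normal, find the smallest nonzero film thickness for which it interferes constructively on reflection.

At the upper boundary (n = 1.0 to n = 1.51) the reflected ray undergoes a half-wave phase shift.
Bottom surface (1.51 → 1.33): reflection off a lower-index medium gives no phase shift.
Exactly one π shift → a net half-wave offset.
With one net inversion, constructive interference in reflection requires 2 n t cos θ_r = (m + ½) λ.
Snell's law: 1.0 sin 15.0° = 1.51 sin θ_r → sin θ_r = 0.171, cos θ_r = 0.985.
Minimum at m = 0: t = λ / (4 n cos θ_r) = 436 / (4 × 1.51 × 0.985) = 73.3 nm.

73.3 nm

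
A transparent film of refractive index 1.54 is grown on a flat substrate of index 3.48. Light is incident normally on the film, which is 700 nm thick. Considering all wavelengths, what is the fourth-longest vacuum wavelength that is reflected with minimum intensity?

616 nm

Top surface (1.0 → 1.54): reflection off a higher-index medium gives a half-wave phase shift.
Ray reflecting at the bottom interface goes from n = 1.54 toward n = 3.48: a half-wave phase shift.
The two reflections carry the same phase change, so no net offset.
So the condition for destructive reflection is 2 n t = (m + ½) λ.
λ = 2 n t / (m + ½). The fourth-longest wavelength is m = 3: λ = 2 × 1.54 × 700 / 3.50 = 616 nm.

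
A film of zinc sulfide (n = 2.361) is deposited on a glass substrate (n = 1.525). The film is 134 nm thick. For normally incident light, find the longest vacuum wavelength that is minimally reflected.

633 nm

Top surface (1.0 → 2.361): reflection off a higher-index medium gives a half-wave phase shift.
Bottom surface (2.361 → 1.525): reflection off a lower-index medium gives no phase shift.
The two reflections differ by half a wavelength.
So the condition for destructive reflection is 2 n t = m λ.
λ = 2 n t / m. The longest wavelength is m = 1: λ = 2 × 2.361 × 134 / 1.00 = 633 nm.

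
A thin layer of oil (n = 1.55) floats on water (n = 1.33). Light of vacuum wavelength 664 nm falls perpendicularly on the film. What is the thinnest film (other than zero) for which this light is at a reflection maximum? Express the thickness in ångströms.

Ray reflecting at the top interface goes from n = 1.0 toward n = 1.55: a half-wave phase shift.
Bottom surface (1.55 → 1.33): reflection off a lower-index medium gives no phase shift.
Exactly one π shift → a net half-wave offset.
So the condition for constructive reflection is 2 n t = (m + ½) λ.
Minimum at m = 0: t = λ / (4 n) = 664 / (4 × 1.55) = 107 nm.

1071 Å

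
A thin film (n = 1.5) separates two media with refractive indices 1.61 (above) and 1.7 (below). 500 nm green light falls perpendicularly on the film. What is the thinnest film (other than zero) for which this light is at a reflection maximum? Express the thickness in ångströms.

Top surface (1.61 → 1.5): reflection off a lower-index medium gives no phase shift.
Ray reflecting at the bottom interface goes from n = 1.5 toward n = 1.7: a half-wave phase shift.
Net: one phase inversion between the two reflected rays.
So the condition for constructive reflection is 2 n t = (m + ½) λ.
Minimum at m = 0: t = λ / (4 n) = 500 / (4 × 1.5) = 83.3 nm.

833 Å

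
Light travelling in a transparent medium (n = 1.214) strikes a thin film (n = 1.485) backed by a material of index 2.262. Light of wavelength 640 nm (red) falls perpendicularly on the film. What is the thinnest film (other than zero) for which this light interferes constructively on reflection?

215 nm

Top surface (1.214 → 1.485): reflection off a higher-index medium gives a half-wave phase shift.
Bottom surface (1.485 → 2.262): reflection off a higher-index medium gives a half-wave phase shift.
The two reflections carry the same phase change, so no net offset.
So the condition for constructive reflection is 2 n t = m λ.
Minimum nonzero at m = 1: t = λ / (2 n) = 640 / (2 × 1.485) = 215 nm.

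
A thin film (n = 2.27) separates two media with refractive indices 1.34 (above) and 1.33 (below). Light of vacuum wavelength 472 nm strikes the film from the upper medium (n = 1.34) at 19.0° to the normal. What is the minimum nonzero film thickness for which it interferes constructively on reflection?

Top surface (1.34 → 2.27): reflection off a higher-index medium gives a half-wave phase shift.
Bottom surface (2.27 → 1.33): reflection off a lower-index medium gives no phase shift.
Net: one phase inversion between the two reflected rays.
So the condition for constructive reflection is 2 n t cos θ_r = (m + ½) λ.
Snell's law: 1.34 sin 19.0° = 2.27 sin θ_r → sin θ_r = 0.192, cos θ_r = 0.981.
Minimum at m = 0: t = λ / (4 n cos θ_r) = 472 / (4 × 2.27 × 0.981) = 53.0 nm.

53.0 nm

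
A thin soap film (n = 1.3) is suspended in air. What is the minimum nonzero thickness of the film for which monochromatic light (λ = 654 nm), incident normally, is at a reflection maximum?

126 nm

Ray reflecting at the top interface goes from n = 1.0 toward n = 1.3: a half-wave phase shift.
Ray reflecting at the bottom interface goes from n = 1.3 toward n = 1.0: no phase shift.
The two reflections differ by half a wavelength.
So the condition for constructive reflection is 2 n t = (m + ½) λ.
Minimum at m = 0: t = λ / (4 n) = 654 / (4 × 1.3) = 126 nm.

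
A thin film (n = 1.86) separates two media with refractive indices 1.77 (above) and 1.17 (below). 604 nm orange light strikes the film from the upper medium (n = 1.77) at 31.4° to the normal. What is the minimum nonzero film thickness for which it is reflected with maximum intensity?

93.5 nm

At the upper boundary (n = 1.77 to n = 1.86) the reflected ray undergoes a half-wave phase shift.
Ray reflecting at the bottom interface goes from n = 1.86 toward n = 1.17: no phase shift.
The two reflections differ by half a wavelength.
With one net inversion, constructive interference in reflection requires 2 n t cos θ_r = (m + ½) λ.
Snell's law: 1.77 sin 31.4° = 1.86 sin θ_r → sin θ_r = 0.496, cos θ_r = 0.868.
Minimum at m = 0: t = λ / (4 n cos θ_r) = 604 / (4 × 1.86 × 0.868) = 93.5 nm.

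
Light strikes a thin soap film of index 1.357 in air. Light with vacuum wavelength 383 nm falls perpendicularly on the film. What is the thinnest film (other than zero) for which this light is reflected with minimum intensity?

141 nm

Top surface (1.0 → 1.357): reflection off a higher-index medium gives a half-wave phase shift.
Ray reflecting at the bottom interface goes from n = 1.357 toward n = 1.0: no phase shift.
The two reflections differ by half a wavelength.
With one net inversion, destructive interference in reflection requires 2 n t = m λ.
Minimum nonzero at m = 1: t = λ / (2 n) = 383 / (2 × 1.357) = 141 nm.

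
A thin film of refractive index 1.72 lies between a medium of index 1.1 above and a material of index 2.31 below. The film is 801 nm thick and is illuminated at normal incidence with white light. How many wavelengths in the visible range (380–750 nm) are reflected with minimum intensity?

Top surface (1.1 → 1.72): reflection off a higher-index medium gives a half-wave phase shift.
At the lower boundary (n = 1.72 to n = 2.31) the reflected ray undergoes a half-wave phase shift.
The two reflections carry the same phase change, so no net offset.
For minimum reflection here: 2 n t = (m + ½) λ.
λ = 2 n t / (m + ½) = 2755 / (m + ½) nm.
m=3: 787 nm (IR); m=4: 612 nm (visible); m=5: 501 nm (visible); m=6: 424 nm (visible); m=7: 367 nm (UV).

3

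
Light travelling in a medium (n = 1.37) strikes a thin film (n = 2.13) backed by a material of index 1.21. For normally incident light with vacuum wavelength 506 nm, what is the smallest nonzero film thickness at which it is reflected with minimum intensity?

Top surface (1.37 → 2.13): reflection off a higher-index medium gives a half-wave phase shift.
Bottom surface (2.13 → 1.21): reflection off a lower-index medium gives no phase shift.
Net: one phase inversion between the two reflected rays.
With one net inversion, destructive interference in reflection requires 2 n t = m λ.
The smallest nonzero thickness corresponds to m = 1: t = m λ / (2 n) = 1.00 × 506 / (2 × 2.13) = 119 nm.

119 nm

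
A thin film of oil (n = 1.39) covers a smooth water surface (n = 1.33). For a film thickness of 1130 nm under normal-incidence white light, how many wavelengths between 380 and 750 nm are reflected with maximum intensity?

Ray reflecting at the top interface goes from n = 1.0 toward n = 1.39: a half-wave phase shift.
Bottom surface (1.39 → 1.33): reflection off a lower-index medium gives no phase shift.
Exactly one π shift → a net half-wave offset.
So the condition for constructive reflection is 2 n t = (m + ½) λ.
λ = 2 n t / (m + ½) = 3141 / (m + ½) nm.
m=3: 898 nm (IR); m=4: 698 nm (visible); m=5: 571 nm (visible); m=6: 483 nm (visible); m=7: 419 nm (visible); m=8: 370 nm (UV).

4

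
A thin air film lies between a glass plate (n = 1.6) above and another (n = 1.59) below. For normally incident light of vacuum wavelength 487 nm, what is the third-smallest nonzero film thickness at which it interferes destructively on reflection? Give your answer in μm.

Top surface (1.6 → 1.0): reflection off a lower-index medium gives no phase shift.
Bottom surface (1.0 → 1.59): reflection off a higher-index medium gives a half-wave phase shift.
The two reflections differ by half a wavelength.
With one net inversion, destructive interference in reflection requires 2 n t = m λ.
The third-smallest nonzero thickness corresponds to m = 3: t = m λ / (2 n) = 3.00 × 487 / (2 × 1.0) = 731 nm.

0.731 μm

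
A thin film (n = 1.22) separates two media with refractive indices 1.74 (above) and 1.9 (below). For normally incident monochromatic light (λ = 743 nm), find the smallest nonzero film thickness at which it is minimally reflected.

At the upper boundary (n = 1.74 to n = 1.22) the reflected ray undergoes no phase shift.
Ray reflecting at the bottom interface goes from n = 1.22 toward n = 1.9: a half-wave phase shift.
The two reflections differ by half a wavelength.
With one net inversion, destructive interference in reflection requires 2 n t = m λ.
Minimum nonzero at m = 1: t = λ / (2 n) = 743 / (2 × 1.22) = 305 nm.

305 nm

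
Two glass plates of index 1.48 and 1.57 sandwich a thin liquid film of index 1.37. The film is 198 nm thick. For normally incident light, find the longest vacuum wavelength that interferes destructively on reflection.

At the upper boundary (n = 1.48 to n = 1.37) the reflected ray undergoes no phase shift.
Ray reflecting at the bottom interface goes from n = 1.37 toward n = 1.57: a half-wave phase shift.
Net: one phase inversion between the two reflected rays.
For minimum reflection here: 2 n t = m λ.
λ = 2 n t / m. The longest wavelength is m = 1: λ = 2 × 1.37 × 198 / 1.00 = 543 nm.

543 nm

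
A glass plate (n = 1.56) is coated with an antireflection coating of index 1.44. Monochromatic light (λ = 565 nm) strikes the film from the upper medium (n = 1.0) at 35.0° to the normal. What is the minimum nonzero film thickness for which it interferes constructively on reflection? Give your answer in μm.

0.214 μm

At the upper boundary (n = 1.0 to n = 1.44) the reflected ray undergoes a half-wave phase shift.
Ray reflecting at the bottom interface goes from n = 1.44 toward n = 1.56: a half-wave phase shift.
The two reflections carry the same phase change, so no net offset.
With no net inversion, constructive interference in reflection requires 2 n t cos θ_r = m λ.
Snell's law: 1.0 sin 35.0° = 1.44 sin θ_r → sin θ_r = 0.398, cos θ_r = 0.917.
Minimum nonzero at m = 1: t = λ / (2 n cos θ_r) = 565 / (2 × 1.44 × 0.917) = 214 nm.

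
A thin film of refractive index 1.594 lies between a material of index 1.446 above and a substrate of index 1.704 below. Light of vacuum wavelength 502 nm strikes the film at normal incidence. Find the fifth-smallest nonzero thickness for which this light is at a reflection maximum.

Ray reflecting at the top interface goes from n = 1.446 toward n = 1.594: a half-wave phase shift.
At the lower boundary (n = 1.594 to n = 1.704) the reflected ray undergoes a half-wave phase shift.
Zero or two π shifts → no net half-wave offset.
For maximum reflection here: 2 n t = m λ.
The fifth-smallest nonzero thickness corresponds to m = 5: t = m λ / (2 n) = 5.00 × 502 / (2 × 1.594) = 787 nm.

787 nm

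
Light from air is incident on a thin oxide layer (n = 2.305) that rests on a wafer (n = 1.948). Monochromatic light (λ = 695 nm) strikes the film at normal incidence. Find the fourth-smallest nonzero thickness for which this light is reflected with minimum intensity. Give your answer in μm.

0.603 μm

At the upper boundary (n = 1.0 to n = 2.305) the reflected ray undergoes a half-wave phase shift.
At the lower boundary (n = 2.305 to n = 1.948) the reflected ray undergoes no phase shift.
Exactly one π shift → a net half-wave offset.
So the condition for destructive reflection is 2 n t = m λ.
The fourth-smallest nonzero thickness corresponds to m = 4: t = m λ / (2 n) = 4.00 × 695 / (2 × 2.305) = 603 nm.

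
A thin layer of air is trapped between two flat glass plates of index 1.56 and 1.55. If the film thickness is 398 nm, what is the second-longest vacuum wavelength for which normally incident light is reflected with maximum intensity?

531 nm

At the upper boundary (n = 1.56 to n = 1.0) the reflected ray undergoes no phase shift.
Ray reflecting at the bottom interface goes from n = 1.0 toward n = 1.55: a half-wave phase shift.
The two reflections differ by half a wavelength.
So the condition for constructive reflection is 2 n t = (m + ½) λ.
λ = 2 n t / (m + ½). The second-longest wavelength is m = 1: λ = 2 × 1.0 × 398 / 1.50 = 531 nm.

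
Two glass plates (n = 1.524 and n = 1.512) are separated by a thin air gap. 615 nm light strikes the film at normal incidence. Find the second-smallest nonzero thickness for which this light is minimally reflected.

Top surface (1.524 → 1.0): reflection off a lower-index medium gives no phase shift.
Bottom surface (1.0 → 1.512): reflection off a higher-index medium gives a half-wave phase shift.
Net: one phase inversion between the two reflected rays.
With one net inversion, destructive interference in reflection requires 2 n t = m λ.
The second-smallest nonzero thickness corresponds to m = 2: t = m λ / (2 n) = 2.00 × 615 / (2 × 1.0) = 615 nm.

615 nm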